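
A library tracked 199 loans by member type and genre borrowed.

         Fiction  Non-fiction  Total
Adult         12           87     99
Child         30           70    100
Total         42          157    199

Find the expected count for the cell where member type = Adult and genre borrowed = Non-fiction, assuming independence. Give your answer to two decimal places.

Row total (Adult) = 99; column total (Non-fiction) = 157; grand total N = 199.
Expected count = (row total × column total) / N = 99 × 157 / 199 = 78.11.

78.11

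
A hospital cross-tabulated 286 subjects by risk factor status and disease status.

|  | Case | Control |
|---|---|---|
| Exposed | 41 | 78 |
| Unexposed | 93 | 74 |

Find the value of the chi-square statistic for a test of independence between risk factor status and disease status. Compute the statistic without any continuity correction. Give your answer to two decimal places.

12.58

Row totals: 119, 167. Column totals: 134, 152. Grand total N = 286.
Expected counts (row total × column total / N):
  Exposed, Case: 119×134/286 = 55.755
  Exposed, Control: 119×152/286 = 63.245
  Unexposed, Case: 167×134/286 = 78.245
  Unexposed, Control: 167×152/286 = 88.755
Contributions (O − E)²/E:
  (41 − 55.755)²/55.755 = 3.9048
  (78 − 63.245)²/63.245 = 3.4423
  (93 − 78.245)²/78.245 = 2.7824
  (74 − 88.755)²/88.755 = 2.4529
χ² = 3.9048 + 3.4423 + 2.7824 + 2.4529 = 12.58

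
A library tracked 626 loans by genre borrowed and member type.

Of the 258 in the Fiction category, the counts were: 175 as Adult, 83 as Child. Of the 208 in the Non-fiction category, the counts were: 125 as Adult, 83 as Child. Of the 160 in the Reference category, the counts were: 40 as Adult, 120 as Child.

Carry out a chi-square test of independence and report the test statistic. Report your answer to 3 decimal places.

Row totals: 258, 208, 160. Column totals: 340, 286. Grand total N = 626.
Expected counts (row total × column total / N):
  Fiction, Adult: 258×340/626 = 140.1278
  Fiction, Child: 258×286/626 = 117.8722
  Non-fiction, Adult: 208×340/626 = 112.9712
  Non-fiction, Child: 208×286/626 = 95.0288
  Reference, Adult: 160×340/626 = 86.9010
  Reference, Child: 160×286/626 = 73.0990
Contributions (O − E)²/E:
  (175 − 140.1278)²/140.1278 = 8.6783
  (83 − 117.8722)²/117.8722 = 10.3169
  (125 − 112.9712)²/112.9712 = 1.2808
  (83 − 95.0288)²/95.0288 = 1.5226
  (40 − 86.9010)²/86.9010 = 25.3128
  (120 − 73.0990)²/73.0990 = 30.0921
χ² = 8.6783 + 10.3169 + 1.2808 + 1.5226 + 25.3128 + 30.0921 = 77.203

77.203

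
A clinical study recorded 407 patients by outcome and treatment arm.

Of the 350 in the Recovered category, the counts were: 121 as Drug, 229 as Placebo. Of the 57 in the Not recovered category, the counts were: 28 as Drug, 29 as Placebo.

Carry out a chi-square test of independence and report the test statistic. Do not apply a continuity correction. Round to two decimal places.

4.47

Row totals: 350, 57. Column totals: 149, 258. Grand total N = 407.
Expected counts (row total × column total / N):
  Recovered, Drug: 350×149/407 = 128.133
  Recovered, Placebo: 350×258/407 = 221.867
  Not recovered, Drug: 57×149/407 = 20.867
  Not recovered, Placebo: 57×258/407 = 36.133
Contributions (O − E)²/E:
  (121 − 128.133)²/128.133 = 0.3971
  (229 − 221.867)²/221.867 = 0.2293
  (28 − 20.867)²/20.867 = 2.4383
  (29 − 36.133)²/36.133 = 1.4081
χ² = 0.3971 + 0.2293 + 2.4383 + 1.4081 = 4.47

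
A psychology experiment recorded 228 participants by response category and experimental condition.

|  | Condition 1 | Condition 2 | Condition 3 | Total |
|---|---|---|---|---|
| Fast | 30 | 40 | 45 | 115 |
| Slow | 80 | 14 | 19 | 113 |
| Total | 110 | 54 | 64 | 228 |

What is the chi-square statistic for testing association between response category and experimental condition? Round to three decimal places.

45.794

Grand total N = 228.
Expected counts (row total × column total / N):
  Fast, Condition 1: 115×110/228 = 55.48246
  Fast, Condition 2: 115×54/228 = 27.23684
  Fast, Condition 3: 115×64/228 = 32.28070
  Slow, Condition 1: 113×110/228 = 54.51754
  Slow, Condition 2: 113×54/228 = 26.76316
  Slow, Condition 3: 113×64/228 = 31.71930
Contributions (O − E)²/E:
  (30 − 55.48246)²/55.48246 = 11.7038
  (40 − 27.23684)²/27.23684 = 5.9808
  (45 − 32.28070)²/32.28070 = 5.0117
  (80 − 54.51754)²/54.51754 = 11.9110
  (14 − 26.76316)²/26.76316 = 6.0867
  (19 − 31.71930)²/31.71930 = 5.1004
χ² = 11.7038 + 5.9808 + 5.0117 + 11.9110 + 6.0867 + 5.1004 = 45.794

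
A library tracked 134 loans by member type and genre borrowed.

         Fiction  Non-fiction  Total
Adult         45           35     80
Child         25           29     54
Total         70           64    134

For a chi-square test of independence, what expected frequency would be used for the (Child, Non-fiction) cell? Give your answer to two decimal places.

25.79

Row total (Child) = 54; column total (Non-fiction) = 64; grand total N = 134.
Expected count = (row total × column total) / N = 54 × 64 / 134 = 25.79.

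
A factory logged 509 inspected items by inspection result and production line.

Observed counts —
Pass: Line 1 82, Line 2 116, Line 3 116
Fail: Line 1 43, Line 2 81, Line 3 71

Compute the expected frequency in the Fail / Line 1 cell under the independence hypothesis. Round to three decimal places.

Row total (Fail) = 195; column total (Line 1) = 125; grand total N = 509.
Expected count = (row total × column total) / N = 195 × 125 / 509 = 47.888.

47.888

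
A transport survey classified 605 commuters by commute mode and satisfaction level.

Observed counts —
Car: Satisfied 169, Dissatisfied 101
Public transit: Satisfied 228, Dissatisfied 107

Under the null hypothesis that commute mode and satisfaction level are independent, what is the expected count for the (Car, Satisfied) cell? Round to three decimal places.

177.174

Row total (Car) = 270; column total (Satisfied) = 397; grand total N = 605.
Expected count = (row total × column total) / N = 270 × 397 / 605 = 177.174.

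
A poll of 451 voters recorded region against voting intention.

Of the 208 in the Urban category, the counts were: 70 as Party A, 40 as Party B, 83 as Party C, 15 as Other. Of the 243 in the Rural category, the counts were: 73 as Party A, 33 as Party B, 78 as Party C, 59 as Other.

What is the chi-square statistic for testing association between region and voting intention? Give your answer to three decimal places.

24.483

Row totals: 208, 243. Column totals: 143, 73, 161, 74. Grand total N = 451.
Expected counts (row total × column total / N):
  Urban, Party A: 208×143/451 = 65.9512
  Urban, Party B: 208×73/451 = 33.6674
  Urban, Party C: 208×161/451 = 74.2528
  Urban, Other: 208×74/451 = 34.1286
  Rural, Party A: 243×143/451 = 77.0488
  Rural, Party B: 243×73/451 = 39.3326
  Rural, Party C: 243×161/451 = 86.7472
  Rural, Other: 243×74/451 = 39.8714
Contributions (O − E)²/E:
  (70 − 65.9512)²/65.9512 = 0.2486
  (40 − 33.6674)²/33.6674 = 1.1911
  (83 − 74.2528)²/74.2528 = 1.0304
  (15 − 34.1286)²/34.1286 = 10.7213
  (73 − 77.0488)²/77.0488 = 0.2128
  (33 − 39.3326)²/39.3326 = 1.0196
  (78 − 86.7472)²/86.7472 = 0.8820
  (59 − 39.8714)²/39.8714 = 9.1771
χ² = 0.2486 + 1.1911 + 1.0304 + 10.7213 + 0.2128 + 1.0196 + 0.8820 + 9.1771 = 24.483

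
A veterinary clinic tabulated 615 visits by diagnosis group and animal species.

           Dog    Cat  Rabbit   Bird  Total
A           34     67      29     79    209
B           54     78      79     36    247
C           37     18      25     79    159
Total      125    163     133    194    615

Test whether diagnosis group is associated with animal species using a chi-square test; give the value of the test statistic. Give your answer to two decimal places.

83.67

Grand total N = 615.
Expected counts (row total × column total / N):
  A, Dog: 209×125/615 = 42.480
  A, Cat: 209×163/615 = 55.393
  A, Rabbit: 209×133/615 = 45.198
  A, Bird: 209×194/615 = 65.928
  B, Dog: 247×125/615 = 50.203
  B, Cat: 247×163/615 = 65.465
  B, Rabbit: 247×133/615 = 53.416
  B, Bird: 247×194/615 = 77.915
  C, Dog: 159×125/615 = 32.317
  C, Cat: 159×163/615 = 42.141
  C, Rabbit: 159×133/615 = 34.385
  C, Bird: 159×194/615 = 50.156
Contributions (O − E)²/E:
  (34 − 42.480)²/42.480 = 1.6928
  (67 − 55.393)²/55.393 = 2.4321
  (29 − 45.198)²/45.198 = 5.8050
  (79 − 65.928)²/65.928 = 2.5919
  (54 − 50.203)²/50.203 = 0.2872
  (78 − 65.465)²/65.465 = 2.4002
  (79 − 53.416)²/53.416 = 12.2537
  (36 − 77.915)²/77.915 = 22.5485
  (37 − 32.317)²/32.317 = 0.6786
  (18 − 42.141)²/42.141 = 13.8295
  (25 − 34.385)²/34.385 = 2.5615
  (79 − 50.156)²/50.156 = 16.5878
χ² = 1.6928 + 2.4321 + 5.8050 + 2.5919 + 0.2872 + 2.4002 + 12.2537 + 22.5485 + 0.6786 + 13.8295 + 2.5615 + 16.5878 = 83.67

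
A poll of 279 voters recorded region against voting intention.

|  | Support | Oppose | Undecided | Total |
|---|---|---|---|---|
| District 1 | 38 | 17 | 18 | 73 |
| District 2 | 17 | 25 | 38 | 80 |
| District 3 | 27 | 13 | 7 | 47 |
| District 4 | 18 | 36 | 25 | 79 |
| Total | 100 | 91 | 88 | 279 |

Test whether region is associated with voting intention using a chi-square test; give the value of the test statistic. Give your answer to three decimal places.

38.082

Grand total N = 279.
Expected counts (row total × column total / N):
  District 1, Support: 73×100/279 = 26.1649
  District 1, Oppose: 73×91/279 = 23.8100
  District 1, Undecided: 73×88/279 = 23.0251
  District 2, Support: 80×100/279 = 28.6738
  District 2, Oppose: 80×91/279 = 26.0932
  District 2, Undecided: 80×88/279 = 25.2330
  District 3, Support: 47×100/279 = 16.8459
  District 3, Oppose: 47×91/279 = 15.3297
  District 3, Undecided: 47×88/279 = 14.8244
  District 4, Support: 79×100/279 = 28.3154
  District 4, Oppose: 79×91/279 = 25.7670
  District 4, Undecided: 79×88/279 = 24.9176
Contributions (O − E)²/E:
  (38 − 26.1649)²/26.1649 = 5.3533
  (17 − 23.8100)²/23.8100 = 1.9478
  (18 − 23.0251)²/23.0251 = 1.0967
  (17 − 28.6738)²/28.6738 = 4.7527
  (25 − 26.0932)²/26.0932 = 0.0458
  (38 − 25.2330)²/25.2330 = 6.4596
  (27 − 16.8459)²/16.8459 = 6.1205
  (13 − 15.3297)²/15.3297 = 0.3541
  (7 − 14.8244)²/14.8244 = 4.1298
  (18 − 28.3154)²/28.3154 = 3.7579
  (36 − 25.7670)²/25.7670 = 4.0639
  (25 − 24.9176)²/24.9176 = 0.0003
χ² = 5.3533 + 1.9478 + 1.0967 + 4.7527 + 0.0458 + 6.4596 + 6.1205 + 0.3541 + 4.1298 + 3.7579 + 4.0639 + 0.0003 = 38.082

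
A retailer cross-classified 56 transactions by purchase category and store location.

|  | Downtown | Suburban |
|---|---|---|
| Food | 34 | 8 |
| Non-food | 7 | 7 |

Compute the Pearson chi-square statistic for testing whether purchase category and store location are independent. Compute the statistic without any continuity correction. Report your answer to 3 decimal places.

5.130

Row totals: 42, 14. Column totals: 41, 15. Grand total N = 56.
Expected counts (row total × column total / N):
  Food, Downtown: 42×41/56 = 30.7500
  Food, Suburban: 42×15/56 = 11.2500
  Non-food, Downtown: 14×41/56 = 10.2500
  Non-food, Suburban: 14×15/56 = 3.7500
Contributions (O − E)²/E:
  (34 − 30.7500)²/30.7500 = 0.3435
  (8 − 11.2500)²/11.2500 = 0.9389
  (7 − 10.2500)²/10.2500 = 1.0305
  (7 − 3.7500)²/3.7500 = 2.8167
χ² = 0.3435 + 0.9389 + 1.0305 + 2.8167 = 5.130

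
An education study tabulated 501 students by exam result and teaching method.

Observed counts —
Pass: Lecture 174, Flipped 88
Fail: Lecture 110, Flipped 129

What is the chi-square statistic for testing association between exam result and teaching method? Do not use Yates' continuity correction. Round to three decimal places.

Row totals: 262, 239. Column totals: 284, 217. Grand total N = 501.
Expected counts (row total × column total / N):
  Pass, Lecture: 262×284/501 = 148.51896
  Pass, Flipped: 262×217/501 = 113.48104
  Fail, Lecture: 239×284/501 = 135.48104
  Fail, Flipped: 239×217/501 = 103.51896
Contributions (O − E)²/E:
  (174 − 148.51896)²/148.51896 = 4.3717
  (88 − 113.48104)²/113.48104 = 5.7215
  (110 − 135.48104)²/135.48104 = 4.7924
  (129 − 103.51896)²/103.51896 = 6.2721
χ² = 4.3717 + 5.7215 + 4.7924 + 6.2721 = 21.158

21.158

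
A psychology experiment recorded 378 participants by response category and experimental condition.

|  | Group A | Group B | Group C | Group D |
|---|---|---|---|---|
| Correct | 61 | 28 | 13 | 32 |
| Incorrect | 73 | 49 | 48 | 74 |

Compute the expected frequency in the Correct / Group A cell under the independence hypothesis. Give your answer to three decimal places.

Row total (Correct) = 134; column total (Group A) = 134; grand total N = 378.
Expected count = (row total × column total) / N = 134 × 134 / 378 = 47.503.

47.503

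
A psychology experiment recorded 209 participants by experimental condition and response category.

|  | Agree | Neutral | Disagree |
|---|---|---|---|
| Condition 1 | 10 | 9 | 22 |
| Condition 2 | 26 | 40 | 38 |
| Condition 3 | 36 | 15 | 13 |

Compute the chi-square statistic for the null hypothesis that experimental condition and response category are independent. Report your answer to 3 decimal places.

25.011

Row totals: 41, 104, 64. Column totals: 72, 64, 73. Grand total N = 209.
Expected counts (row total × column total / N):
  Condition 1, Agree: 41×72/209 = 14.12440
  Condition 1, Neutral: 41×64/209 = 12.55502
  Condition 1, Disagree: 41×73/209 = 14.32057
  Condition 2, Agree: 104×72/209 = 35.82775
  Condition 2, Neutral: 104×64/209 = 31.84689
  Condition 2, Disagree: 104×73/209 = 36.32536
  Condition 3, Agree: 64×72/209 = 22.04785
  Condition 3, Neutral: 64×64/209 = 19.59809
  Condition 3, Disagree: 64×73/209 = 22.35407
Contributions (O − E)²/E:
  (10 − 14.12440)²/14.12440 = 1.2043
  (9 − 12.55502)²/12.55502 = 1.0066
  (22 − 14.32057)²/14.32057 = 4.1181
  (26 − 35.82775)²/35.82775 = 2.6958
  (40 − 31.84689)²/31.84689 = 2.0873
  (38 − 36.32536)²/36.32536 = 0.0772
  (36 − 22.04785)²/22.04785 = 8.8291
  (15 − 19.59809)²/19.59809 = 1.0788
  (13 − 22.35407)²/22.35407 = 3.9142
χ² = 1.2043 + 1.0066 + 4.1181 + 2.6958 + 2.0873 + 0.0772 + 8.8291 + 1.0788 + 3.9142 = 25.011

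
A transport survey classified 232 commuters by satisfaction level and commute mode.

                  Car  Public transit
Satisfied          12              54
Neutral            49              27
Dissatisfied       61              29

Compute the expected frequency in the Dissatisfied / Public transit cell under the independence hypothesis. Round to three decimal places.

Row total (Dissatisfied) = 90; column total (Public transit) = 110; grand total N = 232.
Expected count = (row total × column total) / N = 90 × 110 / 232 = 42.672.

42.672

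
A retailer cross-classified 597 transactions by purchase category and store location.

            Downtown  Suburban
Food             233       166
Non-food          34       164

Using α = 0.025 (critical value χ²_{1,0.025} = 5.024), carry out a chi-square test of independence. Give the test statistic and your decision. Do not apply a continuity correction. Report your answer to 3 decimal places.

Row totals: 399, 198. Column totals: 267, 330. Grand total N = 597.
Expected counts (row total × column total / N):
  Food, Downtown: 399×267/597 = 178.4472
  Food, Suburban: 399×330/597 = 220.5528
  Non-food, Downtown: 198×267/597 = 88.5528
  Non-food, Suburban: 198×330/597 = 109.4472
Contributions (O − E)²/E:
  (233 − 178.4472)²/178.4472 = 16.6772
  (166 − 220.5528)²/220.5528 = 13.4934
  (34 − 88.5528)²/88.5528 = 33.6072
  (164 − 109.4472)²/109.4472 = 27.1913
χ² = 16.6772 + 13.4934 + 33.6072 + 27.1913 = 90.969
df = (2−1)(2−1) = 1. Since 90.969 > 5.024, reject the null hypothesis of independence at α = 0.025.

90.969; reject H₀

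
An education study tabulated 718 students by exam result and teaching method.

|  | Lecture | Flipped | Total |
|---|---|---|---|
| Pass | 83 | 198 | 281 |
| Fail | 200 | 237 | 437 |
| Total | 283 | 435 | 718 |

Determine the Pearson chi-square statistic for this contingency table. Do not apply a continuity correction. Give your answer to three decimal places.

18.864

Grand total N = 718.
Expected counts (row total × column total / N):
  Pass, Lecture: 281×283/718 = 110.7563
  Pass, Flipped: 281×435/718 = 170.2437
  Fail, Lecture: 437×283/718 = 172.2437
  Fail, Flipped: 437×435/718 = 264.7563
Contributions (O − E)²/E:
  (83 − 110.7563)²/110.7563 = 6.9559
  (198 − 170.2437)²/170.2437 = 4.5253
  (200 − 172.2437)²/172.2437 = 4.4728
  (237 − 264.7563)²/264.7563 = 2.9099
χ² = 6.9559 + 4.5253 + 4.4728 + 2.9099 = 18.864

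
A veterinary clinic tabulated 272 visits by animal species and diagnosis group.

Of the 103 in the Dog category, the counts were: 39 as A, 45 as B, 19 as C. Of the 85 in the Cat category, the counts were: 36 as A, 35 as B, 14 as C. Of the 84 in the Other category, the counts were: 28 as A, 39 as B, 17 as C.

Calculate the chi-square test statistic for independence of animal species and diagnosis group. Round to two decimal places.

Row totals: 103, 85, 84. Column totals: 103, 119, 50. Grand total N = 272.
Expected counts (row total × column total / N):
  Dog, A: 103×103/272 = 39.004
  Dog, B: 103×119/272 = 45.062
  Dog, C: 103×50/272 = 18.934
  Cat, A: 85×103/272 = 32.188
  Cat, B: 85×119/272 = 37.188
  Cat, C: 85×50/272 = 15.625
  Other, A: 84×103/272 = 31.809
  Other, B: 84×119/272 = 36.750
  Other, C: 84×50/272 = 15.441
Contributions (O − E)²/E:
  (39 − 39.004)²/39.004 = 0.0000
  (45 − 45.062)²/45.062 = 0.0001
  (19 − 18.934)²/18.934 = 0.0002
  (36 − 32.188)²/32.188 = 0.4515
  (35 − 37.188)²/37.188 = 0.1287
  (14 − 15.625)²/15.625 = 0.1690
  (28 − 31.809)²/31.809 = 0.4561
  (39 − 36.750)²/36.750 = 0.1378
  (17 − 15.441)²/15.441 = 0.1574
χ² = 0.0000 + 0.0001 + 0.0002 + 0.4515 + 0.1287 + 0.1690 + 0.4561 + 0.1378 + 0.1574 = 1.50

1.50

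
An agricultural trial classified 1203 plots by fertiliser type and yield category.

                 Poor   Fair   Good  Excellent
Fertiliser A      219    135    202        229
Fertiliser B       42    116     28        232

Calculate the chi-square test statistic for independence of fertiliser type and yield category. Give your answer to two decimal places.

Row totals: 785, 418. Column totals: 261, 251, 230, 461. Grand total N = 1203.
Expected counts (row total × column total / N):
  Fertiliser A, Poor: 785×261/1203 = 170.312
  Fertiliser A, Fair: 785×251/1203 = 163.786
  Fertiliser A, Good: 785×230/1203 = 150.083
  Fertiliser A, Excellent: 785×461/1203 = 300.819
  Fertiliser B, Poor: 418×261/1203 = 90.688
  Fertiliser B, Fair: 418×251/1203 = 87.214
  Fertiliser B, Good: 418×230/1203 = 79.917
  Fertiliser B, Excellent: 418×461/1203 = 160.181
Contributions (O − E)²/E:
  (219 − 170.312)²/170.312 = 13.9187
  (135 − 163.786)²/163.786 = 5.0592
  (202 − 150.083)²/150.083 = 17.9592
  (229 − 300.819)²/300.819 = 17.1464
  (42 − 90.688)²/90.688 = 26.1393
  (116 − 87.214)²/87.214 = 9.5012
  (28 − 79.917)²/79.917 = 33.7272
  (232 − 160.181)²/160.181 = 32.2009
χ² = 13.9187 + 5.0592 + 17.9592 + 17.1464 + 26.1393 + 9.5012 + 33.7272 + 32.2009 = 155.65

155.65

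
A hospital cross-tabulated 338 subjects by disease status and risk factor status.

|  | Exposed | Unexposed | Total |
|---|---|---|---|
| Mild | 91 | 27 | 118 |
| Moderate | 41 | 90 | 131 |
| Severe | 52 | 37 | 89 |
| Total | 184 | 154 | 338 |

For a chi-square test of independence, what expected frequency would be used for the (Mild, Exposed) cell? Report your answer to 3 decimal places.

64.237

Row total (Mild) = 118; column total (Exposed) = 184; grand total N = 338.
Expected count = (row total × column total) / N = 118 × 184 / 338 = 64.237.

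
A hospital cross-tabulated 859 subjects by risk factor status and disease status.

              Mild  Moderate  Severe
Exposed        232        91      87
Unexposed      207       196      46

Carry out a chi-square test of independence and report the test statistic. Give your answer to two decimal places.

50.81

Row totals: 410, 449. Column totals: 439, 287, 133. Grand total N = 859.
Expected counts (row total × column total / N):
  Exposed, Mild: 410×439/859 = 209.534
  Exposed, Moderate: 410×287/859 = 136.985
  Exposed, Severe: 410×133/859 = 63.481
  Unexposed, Mild: 449×439/859 = 229.466
  Unexposed, Moderate: 449×287/859 = 150.015
  Unexposed, Severe: 449×133/859 = 69.519
Contributions (O − E)²/E:
  (232 − 209.534)²/209.534 = 2.4088
  (91 − 136.985)²/136.985 = 15.4369
  (87 − 63.481)²/63.481 = 8.7135
  (207 − 229.466)²/229.466 = 2.1995
  (196 − 150.015)²/150.015 = 14.0961
  (46 − 69.519)²/69.519 = 7.9567
χ² = 2.4088 + 15.4369 + 8.7135 + 2.1995 + 14.0961 + 7.9567 = 50.81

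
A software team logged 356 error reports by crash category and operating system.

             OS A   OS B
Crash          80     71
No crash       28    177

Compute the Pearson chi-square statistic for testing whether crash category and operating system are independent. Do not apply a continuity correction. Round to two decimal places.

63.62

Row totals: 151, 205. Column totals: 108, 248. Grand total N = 356.
Expected counts (row total × column total / N):
  Crash, OS A: 151×108/356 = 45.809
  Crash, OS B: 151×248/356 = 105.191
  No crash, OS A: 205×108/356 = 62.191
  No crash, OS B: 205×248/356 = 142.809
Contributions (O − E)²/E:
  (80 − 45.809)²/45.809 = 25.5195
  (71 − 105.191)²/105.191 = 11.1134
  (28 − 62.191)²/62.191 = 18.7973
  (177 − 142.809)²/142.809 = 8.1859
χ² = 25.5195 + 11.1134 + 18.7973 + 8.1859 = 63.62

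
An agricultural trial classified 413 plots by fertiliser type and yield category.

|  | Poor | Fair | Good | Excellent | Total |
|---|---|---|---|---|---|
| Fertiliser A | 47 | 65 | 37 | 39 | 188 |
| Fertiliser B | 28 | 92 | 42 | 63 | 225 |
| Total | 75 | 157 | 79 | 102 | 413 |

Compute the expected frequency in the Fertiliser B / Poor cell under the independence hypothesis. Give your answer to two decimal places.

40.86

Row total (Fertiliser B) = 225; column total (Poor) = 75; grand total N = 413.
Expected count = (row total × column total) / N = 225 × 75 / 413 = 40.86.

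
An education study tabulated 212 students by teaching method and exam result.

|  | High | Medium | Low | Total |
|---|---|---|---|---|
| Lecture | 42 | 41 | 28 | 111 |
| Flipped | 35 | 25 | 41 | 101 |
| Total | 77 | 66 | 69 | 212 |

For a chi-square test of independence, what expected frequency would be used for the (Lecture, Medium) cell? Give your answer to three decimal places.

Row total (Lecture) = 111; column total (Medium) = 66; grand total N = 212.
Expected count = (row total × column total) / N = 111 × 66 / 212 = 34.557.

34.557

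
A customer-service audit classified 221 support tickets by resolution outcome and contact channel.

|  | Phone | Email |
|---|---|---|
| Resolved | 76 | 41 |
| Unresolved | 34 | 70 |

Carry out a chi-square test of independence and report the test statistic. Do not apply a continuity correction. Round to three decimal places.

22.928

Row totals: 117, 104. Column totals: 110, 111. Grand total N = 221.
Expected counts (row total × column total / N):
  Resolved, Phone: 117×110/221 = 58.2353
  Resolved, Email: 117×111/221 = 58.7647
  Unresolved, Phone: 104×110/221 = 51.7647
  Unresolved, Email: 104×111/221 = 52.2353
Contributions (O − E)²/E:
  (76 − 58.2353)²/58.2353 = 5.4191
  (41 − 58.7647)²/58.7647 = 5.3703
  (34 − 51.7647)²/51.7647 = 6.0965
  (70 − 52.2353)²/52.2353 = 6.0416
χ² = 5.4191 + 5.3703 + 6.0965 + 6.0416 = 22.928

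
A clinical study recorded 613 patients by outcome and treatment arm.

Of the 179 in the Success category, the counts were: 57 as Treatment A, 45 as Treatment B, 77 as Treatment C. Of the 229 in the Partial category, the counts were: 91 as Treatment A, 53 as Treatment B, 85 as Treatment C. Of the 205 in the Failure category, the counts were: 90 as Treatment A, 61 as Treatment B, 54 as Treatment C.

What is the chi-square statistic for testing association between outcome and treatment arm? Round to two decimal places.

13.45

Row totals: 179, 229, 205. Column totals: 238, 159, 216. Grand total N = 613.
Expected counts (row total × column total / N):
  Success, Treatment A: 179×238/613 = 69.4976
  Success, Treatment B: 179×159/613 = 46.4290
  Success, Treatment C: 179×216/613 = 63.0734
  Partial, Treatment A: 229×238/613 = 88.9103
  Partial, Treatment B: 229×159/613 = 59.3980
  Partial, Treatment C: 229×216/613 = 80.6917
  Failure, Treatment A: 205×238/613 = 79.5922
  Failure, Treatment B: 205×159/613 = 53.1729
  Failure, Treatment C: 205×216/613 = 72.2349
Contributions (O − E)²/E:
  (57 − 69.4976)²/69.4976 = 2.2474
  (45 − 46.4290)²/46.4290 = 0.0440
  (77 − 63.0734)²/63.0734 = 3.0750
  (91 − 88.9103)²/88.9103 = 0.0491
  (53 − 59.3980)²/59.3980 = 0.6892
  (85 − 80.6917)²/80.6917 = 0.2300
  (90 − 79.5922)²/79.5922 = 1.3610
  (61 − 53.1729)²/53.1729 = 1.1522
  (54 − 72.2349)²/72.2349 = 4.6032
χ² = 2.2474 + 0.0440 + 3.0750 + 0.0491 + 0.6892 + 0.2300 + 1.3610 + 1.1522 + 4.6032 = 13.45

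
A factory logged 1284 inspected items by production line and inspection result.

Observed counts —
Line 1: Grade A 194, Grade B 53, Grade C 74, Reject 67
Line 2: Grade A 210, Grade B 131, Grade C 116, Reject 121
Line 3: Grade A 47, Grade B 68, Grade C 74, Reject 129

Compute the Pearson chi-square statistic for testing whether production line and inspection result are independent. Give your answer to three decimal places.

118.459

Row totals: 388, 578, 318. Column totals: 451, 252, 264, 317. Grand total N = 1284.
Expected counts (row total × column total / N):
  Line 1, Grade A: 388×451/1284 = 136.2835
  Line 1, Grade B: 388×252/1284 = 76.1495
  Line 1, Grade C: 388×264/1284 = 79.7757
  Line 1, Reject: 388×317/1284 = 95.7913
  Line 2, Grade A: 578×451/1284 = 203.0202
  Line 2, Grade B: 578×252/1284 = 113.4393
  Line 2, Grade C: 578×264/1284 = 118.8411
  Line 2, Reject: 578×317/1284 = 142.6994
  Line 3, Grade A: 318×451/1284 = 111.6963
  Line 3, Grade B: 318×252/1284 = 62.4112
  Line 3, Grade C: 318×264/1284 = 65.3832
  Line 3, Reject: 318×317/1284 = 78.5093
Contributions (O − E)²/E:
  (194 − 136.2835)²/136.2835 = 24.4431
  (53 − 76.1495)²/76.1495 = 7.0375
  (74 − 79.7757)²/79.7757 = 0.4182
  (67 − 95.7913)²/95.7913 = 8.6536
  (210 − 203.0202)²/203.0202 = 0.2400
  (131 − 113.4393)²/113.4393 = 2.7184
  (116 − 118.8411)²/118.8411 = 0.0679
  (121 − 142.6994)²/142.6994 = 3.2997
  (47 − 111.6963)²/111.6963 = 37.4731
  (68 − 62.4112)²/62.4112 = 0.5005
  (74 − 65.3832)²/65.3832 = 1.1356
  (129 − 78.5093)²/78.5093 = 32.4714
χ² = 24.4431 + 7.0375 + 0.4182 + 8.6536 + 0.2400 + 2.7184 + 0.0679 + 3.2997 + 37.4731 + 0.5005 + 1.1356 + 32.4714 = 118.459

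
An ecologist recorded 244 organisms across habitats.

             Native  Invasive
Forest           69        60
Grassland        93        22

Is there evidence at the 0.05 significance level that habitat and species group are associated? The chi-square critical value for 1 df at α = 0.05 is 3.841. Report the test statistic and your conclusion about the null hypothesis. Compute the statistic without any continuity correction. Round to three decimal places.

Row totals: 129, 115. Column totals: 162, 82. Grand total N = 244.
Expected counts (row total × column total / N):
  Forest, Native: 129×162/244 = 85.6475
  Forest, Invasive: 129×82/244 = 43.3525
  Grassland, Native: 115×162/244 = 76.3525
  Grassland, Invasive: 115×82/244 = 38.6475
Contributions (O − E)²/E:
  (69 − 85.6475)²/85.6475 = 3.2358
  (60 − 43.3525)²/43.3525 = 6.3927
  (93 − 76.3525)²/76.3525 = 3.6297
  (22 − 38.6475)²/38.6475 = 7.1709
χ² = 3.2358 + 6.3927 + 3.6297 + 7.1709 = 20.429
df = (2−1)(2−1) = 1. Since 20.429 > 3.841, reject the null hypothesis of independence at α = 0.05.

20.429; reject H₀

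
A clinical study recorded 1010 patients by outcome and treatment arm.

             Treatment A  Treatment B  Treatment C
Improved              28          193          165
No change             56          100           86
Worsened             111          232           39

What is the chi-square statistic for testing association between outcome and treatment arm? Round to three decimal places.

Row totals: 386, 242, 382. Column totals: 195, 525, 290. Grand total N = 1010.
Expected counts (row total × column total / N):
  Improved, Treatment A: 386×195/1010 = 74.5248
  Improved, Treatment B: 386×525/1010 = 200.6436
  Improved, Treatment C: 386×290/1010 = 110.8317
  No change, Treatment A: 242×195/1010 = 46.7228
  No change, Treatment B: 242×525/1010 = 125.7921
  No change, Treatment C: 242×290/1010 = 69.4851
  Worsened, Treatment A: 382×195/1010 = 73.7525
  Worsened, Treatment B: 382×525/1010 = 198.5644
  Worsened, Treatment C: 382×290/1010 = 109.6832
Contributions (O − E)²/E:
  (28 − 74.5248)²/74.5248 = 29.0448
  (193 − 200.6436)²/200.6436 = 0.2912
  (165 − 110.8317)²/110.8317 = 26.4744
  (56 − 46.7228)²/46.7228 = 1.8421
  (100 − 125.7921)²/125.7921 = 5.2883
  (86 − 69.4851)²/69.4851 = 3.9252
  (111 − 73.7525)²/73.7525 = 18.8112
  (232 − 198.5644)²/198.5644 = 5.6301
  (39 − 109.6832)²/109.6832 = 45.5504
χ² = 29.0448 + 0.2912 + 26.4744 + 1.8421 + 5.2883 + 3.9252 + 18.8112 + 5.6301 + 45.5504 = 136.858

136.858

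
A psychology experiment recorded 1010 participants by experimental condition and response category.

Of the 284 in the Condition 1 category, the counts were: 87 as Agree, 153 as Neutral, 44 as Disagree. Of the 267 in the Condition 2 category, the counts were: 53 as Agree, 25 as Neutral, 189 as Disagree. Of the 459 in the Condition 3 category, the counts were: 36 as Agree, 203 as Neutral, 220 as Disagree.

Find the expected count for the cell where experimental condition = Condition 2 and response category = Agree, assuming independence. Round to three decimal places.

Row total (Condition 2) = 267; column total (Agree) = 176; grand total N = 1010.
Expected count = (row total × column total) / N = 267 × 176 / 1010 = 46.527.

46.527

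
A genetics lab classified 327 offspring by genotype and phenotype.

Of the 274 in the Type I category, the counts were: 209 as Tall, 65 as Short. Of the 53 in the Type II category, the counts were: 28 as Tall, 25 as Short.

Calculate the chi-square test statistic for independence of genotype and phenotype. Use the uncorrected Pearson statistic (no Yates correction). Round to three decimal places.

Row totals: 274, 53. Column totals: 237, 90. Grand total N = 327.
Expected counts (row total × column total / N):
  Type I, Tall: 274×237/327 = 198.5872
  Type I, Short: 274×90/327 = 75.4128
  Type II, Tall: 53×237/327 = 38.4128
  Type II, Short: 53×90/327 = 14.5872
Contributions (O − E)²/E:
  (209 − 198.5872)²/198.5872 = 0.5460
  (65 − 75.4128)²/75.4128 = 1.4378
  (28 − 38.4128)²/38.4128 = 2.8227
  (25 − 14.5872)²/14.5872 = 7.4330
χ² = 0.5460 + 1.4378 + 2.8227 + 7.4330 = 12.240

12.240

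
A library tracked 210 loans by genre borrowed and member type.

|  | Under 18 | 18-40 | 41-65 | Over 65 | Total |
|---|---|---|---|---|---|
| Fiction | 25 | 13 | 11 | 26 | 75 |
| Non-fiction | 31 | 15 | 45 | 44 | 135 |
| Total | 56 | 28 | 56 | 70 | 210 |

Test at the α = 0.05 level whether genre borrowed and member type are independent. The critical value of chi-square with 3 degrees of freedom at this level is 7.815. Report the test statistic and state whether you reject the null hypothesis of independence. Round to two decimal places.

9.71; reject H₀

Grand total N = 210.
Expected counts (row total × column total / N):
  Fiction, Under 18: 75×56/210 = 20.000
  Fiction, 18-40: 75×28/210 = 10.000
  Fiction, 41-65: 75×56/210 = 20.000
  Fiction, Over 65: 75×70/210 = 25.000
  Non-fiction, Under 18: 135×56/210 = 36.000
  Non-fiction, 18-40: 135×28/210 = 18.000
  Non-fiction, 41-65: 135×56/210 = 36.000
  Non-fiction, Over 65: 135×70/210 = 45.000
Contributions (O − E)²/E:
  (25 − 20.000)²/20.000 = 1.2500
  (13 − 10.000)²/10.000 = 0.9000
  (11 − 20.000)²/20.000 = 4.0500
  (26 − 25.000)²/25.000 = 0.0400
  (31 − 36.000)²/36.000 = 0.6944
  (15 − 18.000)²/18.000 = 0.5000
  (45 − 36.000)²/36.000 = 2.2500
  (44 − 45.000)²/45.000 = 0.0222
χ² = 1.2500 + 0.9000 + 4.0500 + 0.0400 + 0.6944 + 0.5000 + 2.2500 + 0.0222 = 9.71
df = (2−1)(4−1) = 3. Since 9.71 > 7.815, reject the null hypothesis of independence at α = 0.05.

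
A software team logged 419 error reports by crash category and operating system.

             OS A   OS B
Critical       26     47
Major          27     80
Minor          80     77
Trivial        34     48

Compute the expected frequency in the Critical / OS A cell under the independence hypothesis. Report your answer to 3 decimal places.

29.095

Row total (Critical) = 73; column total (OS A) = 167; grand total N = 419.
Expected count = (row total × column total) / N = 73 × 167 / 419 = 29.095.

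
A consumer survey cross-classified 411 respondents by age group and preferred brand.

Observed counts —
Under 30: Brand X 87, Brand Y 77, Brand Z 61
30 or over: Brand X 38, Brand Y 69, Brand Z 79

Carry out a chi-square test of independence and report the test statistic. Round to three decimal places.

Row totals: 225, 186. Column totals: 125, 146, 140. Grand total N = 411.
Expected counts (row total × column total / N):
  Under 30, Brand X: 225×125/411 = 68.4307
  Under 30, Brand Y: 225×146/411 = 79.9270
  Under 30, Brand Z: 225×140/411 = 76.6423
  30 or over, Brand X: 186×125/411 = 56.5693
  30 or over, Brand Y: 186×146/411 = 66.0730
  30 or over, Brand Z: 186×140/411 = 63.3577
Contributions (O − E)²/E:
  (87 − 68.4307)²/68.4307 = 5.0390
  (77 − 79.9270)²/79.9270 = 0.1072
  (61 − 76.6423)²/76.6423 = 3.1925
  (38 − 56.5693)²/56.5693 = 6.0955
  (69 − 66.0730)²/66.0730 = 0.1297
  (79 − 63.3577)²/63.3577 = 3.8619
χ² = 5.0390 + 0.1072 + 3.1925 + 6.0955 + 0.1297 + 3.8619 = 18.426

18.426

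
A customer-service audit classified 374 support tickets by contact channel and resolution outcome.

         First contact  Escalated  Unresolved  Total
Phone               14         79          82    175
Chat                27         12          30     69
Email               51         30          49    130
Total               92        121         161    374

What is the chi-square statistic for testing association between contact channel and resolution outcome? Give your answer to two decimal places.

Grand total N = 374.
Expected counts (row total × column total / N):
  Phone, First contact: 175×92/374 = 43.048
  Phone, Escalated: 175×121/374 = 56.618
  Phone, Unresolved: 175×161/374 = 75.334
  Chat, First contact: 69×92/374 = 16.973
  Chat, Escalated: 69×121/374 = 22.324
  Chat, Unresolved: 69×161/374 = 29.703
  Email, First contact: 130×92/374 = 31.979
  Email, Escalated: 130×121/374 = 42.059
  Email, Unresolved: 130×161/374 = 55.963
Contributions (O − E)²/E:
  (14 − 43.048)²/43.048 = 19.6011
  (79 − 56.618)²/56.618 = 8.8480
  (82 − 75.334)²/75.334 = 0.5898
  (27 − 16.973)²/16.973 = 5.9236
  (12 − 22.324)²/22.324 = 4.7745
  (30 − 29.703)²/29.703 = 0.0030
  (51 − 31.979)²/31.979 = 11.3136
  (30 − 42.059)²/42.059 = 3.4575
  (49 − 55.963)²/55.963 = 0.8663
χ² = 19.6011 + 8.8480 + 0.5898 + 5.9236 + 4.7745 + 0.0030 + 11.3136 + 3.4575 + 0.8663 = 55.38

55.38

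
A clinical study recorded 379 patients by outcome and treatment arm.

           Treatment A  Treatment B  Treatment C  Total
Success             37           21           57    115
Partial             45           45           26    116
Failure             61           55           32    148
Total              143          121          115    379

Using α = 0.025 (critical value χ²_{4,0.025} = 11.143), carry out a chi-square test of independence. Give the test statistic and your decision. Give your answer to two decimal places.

31.28; reject H₀

Grand total N = 379.
Expected counts (row total × column total / N):
  Success, Treatment A: 115×143/379 = 43.391
  Success, Treatment B: 115×121/379 = 36.715
  Success, Treatment C: 115×115/379 = 34.894
  Partial, Treatment A: 116×143/379 = 43.768
  Partial, Treatment B: 116×121/379 = 37.034
  Partial, Treatment C: 116×115/379 = 35.198
  Failure, Treatment A: 148×143/379 = 55.842
  Failure, Treatment B: 148×121/379 = 47.251
  Failure, Treatment C: 148×115/379 = 44.908
Contributions (O − E)²/E:
  (37 − 43.391)²/43.391 = 0.9413
  (21 − 36.715)²/36.715 = 6.7264
  (57 − 34.894)²/34.894 = 14.0046
  (45 − 43.768)²/43.768 = 0.0347
  (45 − 37.034)²/37.034 = 1.7135
  (26 − 35.198)²/35.198 = 2.4036
  (61 − 55.842)²/55.842 = 0.4764
  (55 − 47.251)²/47.251 = 1.2708
  (32 − 44.908)²/44.908 = 3.7102
χ² = 0.9413 + 6.7264 + 14.0046 + 0.0347 + 1.7135 + 2.4036 + 0.4764 + 1.2708 + 3.7102 = 31.28
df = (3−1)(3−1) = 4. Since 31.28 > 11.143, reject the null hypothesis of independence at α = 0.025.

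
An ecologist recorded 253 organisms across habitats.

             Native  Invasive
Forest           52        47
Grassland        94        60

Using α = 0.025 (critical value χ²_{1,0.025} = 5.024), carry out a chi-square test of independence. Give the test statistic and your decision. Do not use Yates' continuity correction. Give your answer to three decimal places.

Row totals: 99, 154. Column totals: 146, 107. Grand total N = 253.
Expected counts (row total × column total / N):
  Forest, Native: 99×146/253 = 57.1304
  Forest, Invasive: 99×107/253 = 41.8696
  Grassland, Native: 154×146/253 = 88.8696
  Grassland, Invasive: 154×107/253 = 65.1304
Contributions (O − E)²/E:
  (52 − 57.1304)²/57.1304 = 0.4607
  (47 − 41.8696)²/41.8696 = 0.6286
  (94 − 88.8696)²/88.8696 = 0.2962
  (60 − 65.1304)²/65.1304 = 0.4041
χ² = 0.4607 + 0.6286 + 0.2962 + 0.4041 = 1.790
df = (2−1)(2−1) = 1. Since 1.790 < 5.024, fail to reject the null hypothesis of independence at α = 0.025.

1.790; fail to reject H₀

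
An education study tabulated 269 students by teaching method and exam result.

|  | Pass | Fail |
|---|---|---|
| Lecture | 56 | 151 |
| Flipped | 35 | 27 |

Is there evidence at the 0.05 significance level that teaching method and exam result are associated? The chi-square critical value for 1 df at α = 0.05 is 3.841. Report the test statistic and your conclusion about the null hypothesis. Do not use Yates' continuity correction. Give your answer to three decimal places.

Row totals: 207, 62. Column totals: 91, 178. Grand total N = 269.
Expected counts (row total × column total / N):
  Lecture, Pass: 207×91/269 = 70.02602
  Lecture, Fail: 207×178/269 = 136.97398
  Flipped, Pass: 62×91/269 = 20.97398
  Flipped, Fail: 62×178/269 = 41.02602
Contributions (O − E)²/E:
  (56 − 70.02602)²/70.02602 = 2.8094
  (151 − 136.97398)²/136.97398 = 1.4363
  (35 − 20.97398)²/20.97398 = 9.3797
  (27 − 41.02602)²/41.02602 = 4.7952
χ² = 2.8094 + 1.4363 + 9.3797 + 4.7952 = 18.421
df = (2−1)(2−1) = 1. Since 18.421 > 3.841, reject the null hypothesis of independence at α = 0.05.

18.421; reject H₀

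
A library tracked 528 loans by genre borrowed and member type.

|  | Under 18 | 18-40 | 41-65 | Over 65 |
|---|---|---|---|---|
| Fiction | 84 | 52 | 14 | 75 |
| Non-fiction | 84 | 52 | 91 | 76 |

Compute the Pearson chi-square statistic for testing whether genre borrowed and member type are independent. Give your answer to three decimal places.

45.953

Row totals: 225, 303. Column totals: 168, 104, 105, 151. Grand total N = 528.
Expected counts (row total × column total / N):
  Fiction, Under 18: 225×168/528 = 71.5909
  Fiction, 18-40: 225×104/528 = 44.3182
  Fiction, 41-65: 225×105/528 = 44.7443
  Fiction, Over 65: 225×151/528 = 64.3466
  Non-fiction, Under 18: 303×168/528 = 96.4091
  Non-fiction, 18-40: 303×104/528 = 59.6818
  Non-fiction, 41-65: 303×105/528 = 60.2557
  Non-fiction, Over 65: 303×151/528 = 86.6534
Contributions (O − E)²/E:
  (84 − 71.5909)²/71.5909 = 2.1509
  (52 − 44.3182)²/44.3182 = 1.3315
  (14 − 44.7443)²/44.7443 = 21.1247
  (75 − 64.3466)²/64.3466 = 1.7638
  (84 − 96.4091)²/96.4091 = 1.5972
  (52 − 59.6818)²/59.6818 = 0.9887
  (91 − 60.2557)²/60.2557 = 15.6867
  (76 − 86.6534)²/86.6534 = 1.3098
χ² = 2.1509 + 1.3315 + 21.1247 + 1.7638 + 1.5972 + 0.9887 + 15.6867 + 1.3098 = 45.953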